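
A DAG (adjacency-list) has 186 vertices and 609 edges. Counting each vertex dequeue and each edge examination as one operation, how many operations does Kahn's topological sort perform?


V = 186 (vertex processing)
E = 609 (edge processing)
V + E = 186 + 609 = 795


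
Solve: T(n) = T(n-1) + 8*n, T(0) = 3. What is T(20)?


Expanding the recurrence:
T(20) = T(19) + 8*20
       = T(18) + 8*19 + 8*20
       ...
       = T(0) + 8*(1 + 2 + ... + 20)
       = 3 + 8 * 20*21/2
       = 3 + 8 * 210
       = 3 + 1680 = 1683


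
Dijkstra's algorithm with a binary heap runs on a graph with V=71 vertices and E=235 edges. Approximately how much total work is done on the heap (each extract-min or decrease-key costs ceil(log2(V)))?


Dijkstra with a binary heap: each vertex is extracted once, each edge may relax once.
Each heap operation costs O(log V).
V + E = 71 + 235 = 306
ceil(log2(71)) = 7 (since 2^6 = 64 < 71 <= 128 = 2^7)
Total heap work = (V+E) * ceil(log2(V)) = 306 * 7 = 2142


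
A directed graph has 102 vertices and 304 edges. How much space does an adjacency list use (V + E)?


Adjacency list: one list head per vertex + one entry per edge
Vertex heads: 102
Edge entries: 304
Total = 102 + 304 = 406


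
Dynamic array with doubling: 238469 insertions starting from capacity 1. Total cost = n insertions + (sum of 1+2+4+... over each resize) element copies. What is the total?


n = 238469
Insertion costs: 238469
Resizes copy 1, 2, 4, ... up to the largest power of 2 that is <= n-1 = 238468, i.e. 131072.
Copy costs = 1 + 2 + 4 + 8 + 16 + 32 + 64 + 128 + 256 + 512 + 1024 + 2048 + 4096 + 8192 + 16384 + 32768 + 65536 + 131072 = 262143
Total = 238469 + 262143 = 500612


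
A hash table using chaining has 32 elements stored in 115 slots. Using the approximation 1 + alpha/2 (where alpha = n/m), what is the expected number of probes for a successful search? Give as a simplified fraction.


Load factor alpha = n/m = 32/115
Expected probes = 1 + alpha/2 = 1 + 32/(2*115)
= 1 + 32/230
= 230/230 + 32/230
= 262/230
Simplify: 131/115


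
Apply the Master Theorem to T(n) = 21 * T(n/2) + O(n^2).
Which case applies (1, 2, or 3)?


The Master Theorem: T(n) = a*T(n/b) + O(n^c)
  a = 21, b = 2, c = 2
log_b(a) = log_2(21) ~ 4.392
Compare b^c with a: 2^2 = 4 < 21, so c < log_b(a).
Since c < log_b(a), Case 1 applies.
T(n) = O(n^(log_2 21)) ~ O(n^4.392)
Master Theorem case = 1


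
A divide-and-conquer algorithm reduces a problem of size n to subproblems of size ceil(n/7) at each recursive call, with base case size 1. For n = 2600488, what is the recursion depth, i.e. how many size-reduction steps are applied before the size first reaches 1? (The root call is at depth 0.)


Each step divides the size by 7 (rounding up); after k steps the size is ceil(n/7^k), which equals 1 exactly when 7^k >= n.
So the depth is the smallest k with 7^k >= 2600488, i.e. ceil(log_7(2600488)).
7^7 = 823543 < 2600488 <= 5764801 = 7^8
Recursion depth = 8


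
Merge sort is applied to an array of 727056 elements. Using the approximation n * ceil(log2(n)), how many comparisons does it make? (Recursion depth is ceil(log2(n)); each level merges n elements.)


Merge sort divides the array into halves recursively.
Number of levels = ceil(log2(727056)) = 20
At each level, approximately n = 727056 comparisons are needed for merging.
Total comparisons ~ n * ceil(log2(n)) = 727056 * 20 = 14541120


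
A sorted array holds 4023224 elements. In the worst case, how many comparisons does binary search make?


Halving sequence: 4023224 -> 2011612 -> 1005806 -> 502903 -> 251451 -> 125725 -> 62862 -> 31431 -> 15715 -> 7857 -> 3928 -> 1964 -> 982 -> 491 -> 245 -> 122 -> 61 -> 30 -> 15 -> 7 -> 3 -> 1
Number of halvings = 21
Max comparisons = 21 + 1 = 22


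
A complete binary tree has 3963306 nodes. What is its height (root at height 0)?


In a complete binary tree, level k holds nodes 2^k .. 2^(k+1)-1 (1-indexed).
Height = floor(log2(n)) = floor(log2(3963306)) = 21
Check: 2^21 = 2097152 <= 3963306 < 4194304 = 2^22


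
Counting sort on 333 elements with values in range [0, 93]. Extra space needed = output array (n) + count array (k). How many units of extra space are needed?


Output array size: 333 (to store sorted result)
Count array size: 94 (one slot per possible value, range 0 to 93)
Total extra space = 333 + 94 = 427


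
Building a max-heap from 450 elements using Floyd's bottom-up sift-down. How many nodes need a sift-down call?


In a heap of 450 elements (0-indexed array):
  Last element index: 449
  Parent of last element: floor((449 - 1) / 2) = 224
  Internal nodes: indices 0 to 224
  Count = floor(450/2) = 225


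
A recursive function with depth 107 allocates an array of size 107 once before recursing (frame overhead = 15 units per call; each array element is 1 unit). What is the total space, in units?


Array allocation: 107 units (allocated once)
Stack frames: 107 deep * 15 per frame = 1605 units
Total = 107 + 1605 = 1712


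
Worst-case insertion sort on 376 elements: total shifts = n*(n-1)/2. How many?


Sum of shifts = 1 + 2 + 3 + ... + 375
= 376 * 375 / 2
= 141000 / 2
= 70500


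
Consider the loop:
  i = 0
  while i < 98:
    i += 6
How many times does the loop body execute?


Starting at i = 0, each iteration adds 6.
Iterations until i >= 98:
  Iteration 1: i = 0 -> i = 6
  Iteration 2: i = 6 -> i = 12
  Iteration 3: i = 12 -> i = 18
  Iteration 4: i = 18 -> i = 24
  Iteration 5: i = 24 -> i = 30
  Iteration 6: i = 30 -> i = 36
  Iteration 7: i = 36 -> i = 42
  Iteration 8: i = 42 -> i = 48
  ... continuing ...
Total iterations = ceil(98/6) = 17


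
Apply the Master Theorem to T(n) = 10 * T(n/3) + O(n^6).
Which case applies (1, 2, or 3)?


The Master Theorem: T(n) = a*T(n/b) + O(n^c)
  a = 10, b = 3, c = 6
log_b(a) = log_3(10) ~ 2.096
Compare b^c with a: 3^6 = 729 > 10, so c > log_b(a).
Since c > log_b(a), Case 3 applies.
T(n) = O(n^6)
Master Theorem case = 3


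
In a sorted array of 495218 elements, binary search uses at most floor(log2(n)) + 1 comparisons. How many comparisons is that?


Halving sequence: 495218 -> 247609 -> 123804 -> 61902 -> 30951 -> 15475 -> 7737 -> 3868 -> 1934 -> 967 -> 483 -> 241 -> 120 -> 60 -> 30 -> 15 -> 7 -> 3 -> 1
Number of halvings = 18
Max comparisons = 18 + 1 = 19


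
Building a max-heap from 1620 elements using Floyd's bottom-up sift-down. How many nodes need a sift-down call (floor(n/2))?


In a heap of 1620 elements (0-indexed array):
  Last element index: 1619
  Parent of last element: floor((1619 - 1) / 2) = 809
  Internal nodes: indices 0 to 809
  Count = floor(1620/2) = 810


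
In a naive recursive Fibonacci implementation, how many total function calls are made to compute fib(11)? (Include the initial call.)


Let C(m) = total calls to evaluate fib(m). Then C(0)=C(1)=1, and
C(m) = 1 + C(m-1) + C(m-2) for m >= 2.
Build the table (each entry = 1 + previous two):
  C(0) = 1
  C(1) = 1
  C(2) = 1 + 1 + 1 = 3
  C(3) = 1 + 3 + 1 = 5
  C(4) = 1 + 5 + 3 = 9
  C(5) = 1 + 9 + 5 = 15
  C(6) = 1 + 15 + 9 = 25
  C(7) = 1 + 25 + 15 = 41
  C(8) = 1 + 41 + 25 = 67
  C(9) = 1 + 67 + 41 = 109
  C(10) = 1 + 109 + 67 = 177
  C(11) = 1 + 177 + 109 = 287
Total calls for fib(11) = 287


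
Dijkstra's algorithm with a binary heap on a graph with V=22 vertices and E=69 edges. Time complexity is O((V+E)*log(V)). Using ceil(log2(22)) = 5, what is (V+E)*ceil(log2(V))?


Dijkstra with a binary heap: each vertex is extracted once, each edge may relax once.
Each heap operation costs O(log V).
V + E = 22 + 69 = 91
ceil(log2(22)) = 5 (since 2^4 = 16 < 22 <= 32 = 2^5)
Total heap work = (V+E) * ceil(log2(V)) = 91 * 5 = 455


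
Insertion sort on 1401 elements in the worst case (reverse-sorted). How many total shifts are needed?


In the worst case (reverse-sorted), each element shifts past all previous:
  Element 1: 1 shifts
  Element 2: 2 shifts
  Element 3: 3 shifts
  Element 4: 4 shifts
  Element 5: 5 shifts
  ...
  Element 1400: 1400 shifts
Total = 1 + 2 + ... + 1400
= 1401*(1401-1)/2 = 980700


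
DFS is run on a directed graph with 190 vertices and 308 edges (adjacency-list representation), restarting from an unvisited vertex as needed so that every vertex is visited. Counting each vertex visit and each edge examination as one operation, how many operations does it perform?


A full DFS traversal processes each vertex exactly once (push/pop on stack).
Each directed edge is examined once.
V = 190, E = 308
V + E = 498


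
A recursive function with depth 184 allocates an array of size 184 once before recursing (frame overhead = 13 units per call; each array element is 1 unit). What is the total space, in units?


Array allocation: 184 units (allocated once)
Stack frames: 184 deep * 13 per frame = 2392 units
Total = 184 + 2392 = 2576


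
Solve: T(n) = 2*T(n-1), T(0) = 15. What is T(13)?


Unrolling:
T(13) = 2*T(12) = 2^2*T(11) = ... = 2^13*T(0)
= 2^13 * 15
= 8192 * 15 = 122880


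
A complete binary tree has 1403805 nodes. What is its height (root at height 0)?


In a complete binary tree, level k holds nodes 2^k .. 2^(k+1)-1 (1-indexed).
Height = floor(log2(n)) = floor(log2(1403805)) = 20
Check: 2^20 = 1048576 <= 1403805 < 2097152 = 2^21


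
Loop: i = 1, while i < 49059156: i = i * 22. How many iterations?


i multiplies by 22 each step:
i = 1 -> 22 -> 484 -> 10648 -> 234256 -> 5153632 -> 113379904 (stop)
Iterations = ceil(log_22(49059156)) = 6


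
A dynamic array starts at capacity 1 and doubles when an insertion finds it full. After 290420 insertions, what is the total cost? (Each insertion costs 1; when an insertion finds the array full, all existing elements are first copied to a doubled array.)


Insertion cost: 290420 (one per element)
Resizes occur just before inserting elements 2, 3, 5, 9, ...
Elements copied at each resize: 1 + 2 + 4 + 8 + 16 + 32 + 64 + 128 + 256 + 512 + 1024 + 2048 + 4096 + 8192 + 16384 + 32768 + 65536 + 131072 + 262144
Sum of copies = 524287 (geometric series: 2^k - 1)
Total = 290420 + 524287 = 814707


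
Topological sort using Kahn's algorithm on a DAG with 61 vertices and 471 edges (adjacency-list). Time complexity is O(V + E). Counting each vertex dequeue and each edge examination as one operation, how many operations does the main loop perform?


Kahn's algorithm:
  1. Compute in-degrees: O(V + E)
  2. Process queue: each vertex dequeued once (O(V))
     each edge examined once (O(E))
Total = V + E = 61 + 471 = 532


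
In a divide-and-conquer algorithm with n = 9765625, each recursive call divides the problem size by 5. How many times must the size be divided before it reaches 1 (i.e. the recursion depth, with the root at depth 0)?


Number of divisions = log_5(9765625)
Sizes: 9765625 -> 1953125 -> 390625 -> 78125 -> 15625 -> 3125 -> 625 -> 125 -> 25 -> 5 -> 1 (10 divisions)
Recursion depth = 10


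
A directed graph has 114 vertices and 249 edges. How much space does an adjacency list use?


Adjacency list: one list head per vertex + one entry per edge
Vertex heads: 114
Edge entries: 249
Total = 114 + 249 = 363


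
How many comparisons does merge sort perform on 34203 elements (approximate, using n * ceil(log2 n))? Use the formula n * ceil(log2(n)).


Recursion depth: ceil(log2(34203)) = 16
Each recursion level merges n = 34203 elements
Total = 34203 * 16 = 547248


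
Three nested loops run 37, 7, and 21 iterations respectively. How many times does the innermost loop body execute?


Loop 1 (outermost): 37 iterations
Loop 2 (middle): 7 iterations per outer
Loop 3 (innermost): 21 iterations per middle
Total = 37 * 7 * 21 = 5439


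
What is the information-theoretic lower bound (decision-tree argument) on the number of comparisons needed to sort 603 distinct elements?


A binary decision tree of height h has at most 2^h leaves and needs at least n! of them, so h >= ceil(log2(n!)).
603! is far too large to multiply out, so use Stirling's series:
  ln(n!) ~ n ln n - n + (1/2) ln(2 pi n) + 1/(12n)  (error below 1/(360 n^3), negligible here)
  ln(603) = 6.4019172
  n ln n = 603 * 6.4019172 = 3860.3561
  (1/2) ln(2 pi * 603) = (1/2) ln(3788.7607) = 4.1199
  1/(12*603) = 0.0001
  ln(603!) ~ 3860.3561 - 603 + 4.1199 + 0.0001 = 3261.4761
Convert to base 2: log2(603!) = 3261.4761 / ln 2 = 3261.4761 / 0.69314718 = 4705.3154
ceil(4705.3154) = 4706


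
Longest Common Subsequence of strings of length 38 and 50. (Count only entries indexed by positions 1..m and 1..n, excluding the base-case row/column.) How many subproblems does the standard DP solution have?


DP table indexed by positions in both strings.
First string: 38 positions
Second string: 50 positions
Total = 38 * 50 = 1900


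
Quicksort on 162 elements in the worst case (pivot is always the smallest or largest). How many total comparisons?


In the worst case, each partition step picks the worst pivot:
  Partition 1: 161 comparisons (n-1 elements to compare)
  Partition 2: 160 comparisons
  Partition 3: 159 comparisons
  Partition 4: 158 comparisons
  Partition 5: 157 comparisons
  ...
  Last partition: 0 comparisons
Total = (n-1) + (n-2) + ... + 1 + 0 = n*(n-1)/2
= 162*161/2 = 13041


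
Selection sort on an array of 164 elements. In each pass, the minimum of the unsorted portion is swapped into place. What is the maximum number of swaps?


Selection sort performs one swap per pass:
  Pass 1: find min in positions 0 to 163, swap with position 0
  Pass 2: find min in positions 1 to 163, swap with position 1
  Pass 3: find min in positions 2 to 163, swap with position 2
  Pass 4: find min in positions 3 to 163, swap with position 3
  Pass 5: find min in positions 4 to 163, swap with position 4
  ... (158 more passes)
Total passes (and swaps) = n - 1 = 164 - 1 = 163


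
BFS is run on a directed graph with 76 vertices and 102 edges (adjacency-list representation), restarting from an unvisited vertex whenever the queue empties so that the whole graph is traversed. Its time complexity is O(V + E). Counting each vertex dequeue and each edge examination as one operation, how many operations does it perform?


A full BFS traversal dequeues each vertex exactly once and examines each directed edge exactly once.
V = 76 (vertex processing cost)
E = 102 (edge examination cost)
Total operations proportional to V + E = 76 + 102 = 178


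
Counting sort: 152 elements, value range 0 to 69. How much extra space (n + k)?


n = 152 (output array)
k = 70 (count array for 70 distinct values)
Extra space = 152 + 70 = 222


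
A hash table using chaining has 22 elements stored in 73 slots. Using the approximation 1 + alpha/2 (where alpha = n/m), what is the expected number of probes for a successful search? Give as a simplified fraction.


Load factor alpha = n/m = 22/73
Expected probes = 1 + alpha/2 = 1 + 22/(2*73)
= 1 + 22/146
= 146/146 + 22/146
= 168/146
Simplify: 84/73


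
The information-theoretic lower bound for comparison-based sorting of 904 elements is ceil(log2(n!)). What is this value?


A binary decision tree of height h has at most 2^h leaves and needs at least n! of them, so h >= ceil(log2(n!)).
904! is far too large to multiply out, so use Stirling's series:
  ln(n!) ~ n ln n - n + (1/2) ln(2 pi n) + 1/(12n)  (error below 1/(360 n^3), negligible here)
  ln(904) = 6.8068294
  n ln n = 904 * 6.8068294 = 6153.3738
  (1/2) ln(2 pi * 904) = (1/2) ln(5679.9995) = 4.3224
  1/(12*904) = 0.0001
  ln(904!) ~ 6153.3738 - 904 + 4.3224 + 0.0001 = 5253.6963
Convert to base 2: log2(904!) = 5253.6963 / ln 2 = 5253.6963 / 0.69314718 = 7579.4816
ceil(7579.4816) = 7580


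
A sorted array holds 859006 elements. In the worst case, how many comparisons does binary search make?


Halving sequence: 859006 -> 429503 -> 214751 -> 107375 -> 53687 -> 26843 -> 13421 -> 6710 -> 3355 -> 1677 -> 838 -> 419 -> 209 -> 104 -> 52 -> 26 -> 13 -> 6 -> 3 -> 1
Number of halvings = 19
Max comparisons = 19 + 1 = 20


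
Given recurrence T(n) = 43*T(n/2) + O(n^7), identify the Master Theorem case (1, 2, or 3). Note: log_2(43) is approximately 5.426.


Master Theorem parameters: a=43, b=2, c=7
log_b(a) = 5.426
Compare b^c with a: 2^7 = 128 > 43, so c > log_b(a).
Comparing c=7 vs log_b(a)=5.426:
7 > 5.426 => Case 3
Result: T(n) = O(n^7)
Master Theorem case = 3


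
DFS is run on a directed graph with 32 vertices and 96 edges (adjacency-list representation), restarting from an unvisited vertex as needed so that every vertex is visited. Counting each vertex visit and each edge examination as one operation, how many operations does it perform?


A full DFS traversal processes each vertex exactly once (push/pop on stack).
Each directed edge is examined once.
V = 32, E = 96
V + E = 128


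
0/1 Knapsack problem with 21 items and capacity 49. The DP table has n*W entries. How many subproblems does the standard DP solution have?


The DP table is indexed by (item, capacity).
Rows: 21 items
Columns: 49 capacity values (1 to W)
Total subproblems = 21 * 49 = 1029


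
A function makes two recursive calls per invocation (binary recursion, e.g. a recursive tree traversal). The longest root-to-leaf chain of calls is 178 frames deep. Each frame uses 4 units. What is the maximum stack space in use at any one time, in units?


Binary recursion: the two calls run one after the other, so only one root-to-leaf chain of frames is on the stack at a time.
Maximum depth (longest chain) = 178 frames
Each frame = 4 units
Max stack space = 178 * 4 = 712


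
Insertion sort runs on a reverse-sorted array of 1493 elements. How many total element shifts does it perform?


Sum of shifts = 1 + 2 + 3 + ... + 1492
= 1493 * 1492 / 2
= 2227556 / 2
= 1113778


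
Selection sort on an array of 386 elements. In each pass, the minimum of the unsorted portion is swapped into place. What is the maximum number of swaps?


Selection sort performs one swap per pass:
  Pass 1: find min in positions 0 to 385, swap with position 0
  Pass 2: find min in positions 1 to 385, swap with position 1
  Pass 3: find min in positions 2 to 385, swap with position 2
  Pass 4: find min in positions 3 to 385, swap with position 3
  Pass 5: find min in positions 4 to 385, swap with position 4
  ... (380 more passes)
Total passes (and swaps) = n - 1 = 386 - 1 = 385


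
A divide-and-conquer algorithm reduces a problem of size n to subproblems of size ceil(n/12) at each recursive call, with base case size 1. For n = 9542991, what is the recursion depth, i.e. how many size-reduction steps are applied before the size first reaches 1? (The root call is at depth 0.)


Each step divides the size by 12 (rounding up); after k steps the size is ceil(n/12^k), which equals 1 exactly when 12^k >= n.
So the depth is the smallest k with 12^k >= 9542991, i.e. ceil(log_12(9542991)).
12^6 = 2985984 < 9542991 <= 35831808 = 12^7
Recursion depth = 7


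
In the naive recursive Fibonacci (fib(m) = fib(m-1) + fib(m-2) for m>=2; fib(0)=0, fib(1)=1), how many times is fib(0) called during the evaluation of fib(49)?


Let N(m) = number of times fib(m) is called while evaluating fib(49).
N(49) = 1 (the initial call).
N(48) = 1 (only fib(49) calls it).
For 1 <= m <= 47: fib(m) is called by fib(m+1) and fib(m+2), so
  N(m) = N(m+1) + N(m+2).
fib(0) is called only by fib(2), so N(0) = N(2).
Walk down from m=49:
  N(49)=1, N(48)=1, N(47)=2, N(46)=3, N(45)=5, N(44)=8, N(43)=13, N(42)=21, N(41)=34, N(40)=55, N(39)=89, N(38)=144, N(37)=233, N(36)=377, N(35)=610, N(34)=987, N(33)=1597, N(32)=2584, N(31)=4181, N(30)=6765, N(29)=10946, N(28)=17711, N(27)=28657, N(26)=46368, N(25)=75025, N(24)=121393, N(23)=196418, N(22)=317811, N(21)=514229, N(20)=832040, N(19)=1346269, N(18)=2178309, N(17)=3524578, N(16)=5702887, N(15)=9227465, N(14)=14930352, N(13)=24157817, N(12)=39088169, N(11)=63245986, N(10)=102334155, N(9)=165580141, N(8)=267914296, N(7)=433494437, N(6)=701408733, N(5)=1134903170, N(4)=1836311903, N(3)=2971215073, N(2)=4807526976, N(1)=7778742049, N(0)=N(2)=4807526976
N(0) = 4807526976


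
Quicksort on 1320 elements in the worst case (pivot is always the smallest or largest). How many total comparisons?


In the worst case, each partition step picks the worst pivot:
  Partition 1: 1319 comparisons (n-1 elements to compare)
  Partition 2: 1318 comparisons
  Partition 3: 1317 comparisons
  Partition 4: 1316 comparisons
  Partition 5: 1315 comparisons
  ...
  Last partition: 0 comparisons
Total = (n-1) + (n-2) + ... + 1 + 0 = n*(n-1)/2
= 1320*1319/2 = 870540


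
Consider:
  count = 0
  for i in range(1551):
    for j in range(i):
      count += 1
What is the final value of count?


For each i, the inner loop runs i times:
  i=0: inner runs 0 times
  i=1: inner runs 1 time
  i=2: inner runs 2 times
  i=3: inner runs 3 times
  i=4: inner runs 4 times
  i=5: inner runs 5 times
  i=6: inner runs 6 times
  i=7: inner runs 7 times
  ...
Total = 0 + 1 + 2 + ... + 1550 = 1551*(1551-1)/2 = 1202025


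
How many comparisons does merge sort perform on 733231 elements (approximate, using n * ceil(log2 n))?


Recursion depth: ceil(log2(733231)) = 20
Each recursion level merges n = 733231 elements
Total = 733231 * 20 = 14664620


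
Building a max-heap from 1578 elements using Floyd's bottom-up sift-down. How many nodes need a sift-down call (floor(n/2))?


In a heap of 1578 elements (0-indexed array):
  Last element index: 1577
  Parent of last element: floor((1577 - 1) / 2) = 788
  Internal nodes: indices 0 to 788
  Count = floor(1578/2) = 789


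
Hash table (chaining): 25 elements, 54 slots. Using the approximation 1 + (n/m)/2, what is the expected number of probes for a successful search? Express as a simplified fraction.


Computing expected probes:
alpha = 25/54
= 1 + alpha/2
= 1 + 25/(2*54)
= (2*54 + 25) / (2*54)
= 133/108


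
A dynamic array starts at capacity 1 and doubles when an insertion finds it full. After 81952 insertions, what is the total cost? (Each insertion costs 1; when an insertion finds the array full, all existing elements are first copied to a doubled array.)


Insertion cost: 81952 (one per element)
Resizes occur just before inserting elements 2, 3, 5, 9, ...
Elements copied at each resize: 1 + 2 + 4 + 8 + 16 + 32 + 64 + 128 + 256 + 512 + 1024 + 2048 + 4096 + 8192 + 16384 + 32768 + 65536
Sum of copies = 131071 (geometric series: 2^k - 1)
Total = 81952 + 131071 = 213023


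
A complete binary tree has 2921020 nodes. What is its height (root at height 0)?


In a complete binary tree, level k holds nodes 2^k .. 2^(k+1)-1 (1-indexed).
Height = floor(log2(n)) = floor(log2(2921020)) = 21
Check: 2^21 = 2097152 <= 2921020 < 4194304 = 2^22


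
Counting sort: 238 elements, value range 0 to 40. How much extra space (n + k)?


n = 238 (output array)
k = 41 (count array for 41 distinct values)
Extra space = 238 + 41 = 279


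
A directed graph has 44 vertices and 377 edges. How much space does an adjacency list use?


Adjacency list: one list head per vertex + one entry per edge
Vertex heads: 44
Edge entries: 377
Total = 44 + 377 = 421


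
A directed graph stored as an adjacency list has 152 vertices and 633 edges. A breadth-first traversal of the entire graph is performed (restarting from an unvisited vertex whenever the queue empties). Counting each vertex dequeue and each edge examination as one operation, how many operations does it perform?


A full BFS traversal dequeues each vertex once and examines each edge once.
Vertex visits: 152
Edge visits: 633
V + E = 152 + 633 = 785


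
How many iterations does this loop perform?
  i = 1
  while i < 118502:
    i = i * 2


The loop variable doubles each iteration:
i = 1 -> 2 -> 4 -> 8 -> 16 -> 32 -> 64 -> 128 -> 256 -> 512 -> 1024 -> 2048 -> 4096 -> 8192 -> 16384 -> 32768 -> 65536 -> 131072 (stop, 131072 >= 118502)
Number of doublings = ceil(log2(118502)) = 17


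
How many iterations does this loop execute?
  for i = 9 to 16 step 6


The loop variable i takes values starting at 9 and increments by 6 each iteration.
Sequence: i = 9, 15
The upper bound 16 is inclusive, so the count is floor((last - first) / step) + 1:
floor((16 - 9) / 6) + 1 = floor(7/6) + 1 = 1 + 1 = 2


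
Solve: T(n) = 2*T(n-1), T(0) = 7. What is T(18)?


Unrolling:
T(18) = 2*T(17) = 2^2*T(16) = ... = 2^18*T(0)
= 2^18 * 7
= 262144 * 7 = 1835008


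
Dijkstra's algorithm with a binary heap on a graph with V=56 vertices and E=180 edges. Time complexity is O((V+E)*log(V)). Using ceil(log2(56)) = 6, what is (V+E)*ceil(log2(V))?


Dijkstra with a binary heap: each vertex is extracted once, each edge may relax once.
Each heap operation costs O(log V).
V + E = 56 + 180 = 236
ceil(log2(56)) = 6 (since 2^5 = 32 < 56 <= 64 = 2^6)
Total heap work = (V+E) * ceil(log2(V)) = 236 * 6 = 1416


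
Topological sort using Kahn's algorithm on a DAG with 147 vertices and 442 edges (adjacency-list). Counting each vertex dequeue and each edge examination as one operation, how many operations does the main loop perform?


Kahn's algorithm:
  1. Compute in-degrees: O(V + E)
  2. Process queue: each vertex dequeued once (O(V))
     each edge examined once (O(E))
Total = V + E = 147 + 442 = 589


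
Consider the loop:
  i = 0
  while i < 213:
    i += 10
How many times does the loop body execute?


Starting at i = 0, each iteration adds 10.
Iterations until i >= 213:
  Iteration 1: i = 0 -> i = 10
  Iteration 2: i = 10 -> i = 20
  Iteration 3: i = 20 -> i = 30
  Iteration 4: i = 30 -> i = 40
  Iteration 5: i = 40 -> i = 50
  Iteration 6: i = 50 -> i = 60
  Iteration 7: i = 60 -> i = 70
  Iteration 8: i = 70 -> i = 80
  ... continuing ...
Total iterations = ceil(213/10) = 22


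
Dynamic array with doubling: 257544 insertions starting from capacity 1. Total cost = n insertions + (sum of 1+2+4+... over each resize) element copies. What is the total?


n = 257544
Insertion costs: 257544
Resizes copy 1, 2, 4, ... up to the largest power of 2 that is <= n-1 = 257543, i.e. 131072.
Copy costs = 1 + 2 + 4 + 8 + 16 + 32 + 64 + 128 + 256 + 512 + 1024 + 2048 + 4096 + 8192 + 16384 + 32768 + 65536 + 131072 = 262143
Total = 257544 + 262143 = 519687


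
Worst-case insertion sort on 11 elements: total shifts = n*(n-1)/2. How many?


Sum of shifts = 1 + 2 + 3 + ... + 10
= 11 * 10 / 2
= 110 / 2
= 55


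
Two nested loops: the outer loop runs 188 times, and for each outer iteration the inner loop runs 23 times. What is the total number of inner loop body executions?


Outer loop: 188 iterations
Inner loop: 23 iterations per outer iteration
Total = 188 * 23 = 4324


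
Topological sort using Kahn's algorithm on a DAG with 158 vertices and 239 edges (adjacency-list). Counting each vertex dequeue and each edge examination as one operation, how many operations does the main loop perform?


Kahn's algorithm:
  1. Compute in-degrees: O(V + E)
  2. Process queue: each vertex dequeued once (O(V))
     each edge examined once (O(E))
Total = V + E = 158 + 239 = 397


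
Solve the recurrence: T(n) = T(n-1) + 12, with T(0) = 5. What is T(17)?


Unrolling the recurrence:
T(17) = T(16) + 12
       = T(15) + 12 + 12
       = T(14) + 12*3
       ...
       = T(0) + 12*17
       = 5 + 204 = 209


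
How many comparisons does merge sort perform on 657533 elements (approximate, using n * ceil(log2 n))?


Recursion depth: ceil(log2(657533)) = 20
Each recursion level merges n = 657533 elements
Total = 657533 * 20 = 13150660


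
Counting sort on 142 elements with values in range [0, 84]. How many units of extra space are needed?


Output array size: 142 (to store sorted result)
Count array size: 85 (one slot per possible value, range 0 to 84)
Total extra space = 142 + 85 = 227


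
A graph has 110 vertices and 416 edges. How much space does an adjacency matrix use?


Adjacency matrix: V x V grid of entries
Space = V^2 = 110^2 = 110 * 110 = 12100


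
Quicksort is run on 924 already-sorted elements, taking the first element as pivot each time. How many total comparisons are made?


Sum of comparisons per partition:
923 + 922 + ... + 1 + 0
= 924 * (924 - 1) / 2
= 924 * 923 / 2
= 426426


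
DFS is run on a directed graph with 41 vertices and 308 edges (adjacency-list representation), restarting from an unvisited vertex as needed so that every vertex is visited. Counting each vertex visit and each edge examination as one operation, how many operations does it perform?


A full DFS traversal processes each vertex exactly once (push/pop on stack).
Each directed edge is examined once.
V = 41, E = 308
V + E = 349


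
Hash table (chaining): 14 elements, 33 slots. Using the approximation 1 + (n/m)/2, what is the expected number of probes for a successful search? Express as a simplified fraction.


Computing expected probes:
alpha = 14/33
= 1 + alpha/2
= 1 + 14/(2*33)
= (2*33 + 14) / (2*33)
= 80/66 = 40/33


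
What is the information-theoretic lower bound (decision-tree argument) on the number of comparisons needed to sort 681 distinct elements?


A binary decision tree of height h has at most 2^h leaves and needs at least n! of them, so h >= ceil(log2(n!)).
681! is far too large to multiply out, so use Stirling's series:
  ln(n!) ~ n ln n - n + (1/2) ln(2 pi n) + 1/(12n)  (error below 1/(360 n^3), negligible here)
  ln(681) = 6.5235623
  n ln n = 681 * 6.5235623 = 4442.5459
  (1/2) ln(2 pi * 681) = (1/2) ln(4278.8492) = 4.1807
  1/(12*681) = 0.0001
  ln(681!) ~ 4442.5459 - 681 + 4.1807 + 0.0001 = 3765.7267
Convert to base 2: log2(681!) = 3765.7267 / ln 2 = 3765.7267 / 0.69314718 = 5432.7952
ceil(5432.7952) = 5433


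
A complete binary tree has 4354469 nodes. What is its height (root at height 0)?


In a complete binary tree, level k holds nodes 2^k .. 2^(k+1)-1 (1-indexed).
Height = floor(log2(n)) = floor(log2(4354469)) = 22
Check: 2^22 = 4194304 <= 4354469 < 8388608 = 2^23


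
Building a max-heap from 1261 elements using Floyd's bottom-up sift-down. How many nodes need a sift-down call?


In a heap of 1261 elements (0-indexed array):
  Last element index: 1260
  Parent of last element: floor((1260 - 1) / 2) = 629
  Internal nodes: indices 0 to 629
  Count = floor(1261/2) = 630


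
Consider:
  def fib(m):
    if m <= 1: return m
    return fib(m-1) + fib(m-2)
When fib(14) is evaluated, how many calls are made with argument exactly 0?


Let N(m) = number of times fib(m) is called while evaluating fib(14).
N(14) = 1 (the initial call).
N(13) = 1 (only fib(14) calls it).
For 1 <= m <= 12: fib(m) is called by fib(m+1) and fib(m+2), so
  N(m) = N(m+1) + N(m+2).
fib(0) is called only by fib(2), so N(0) = N(2).
Walk down from m=14:
  N(14)=1, N(13)=1, N(12)=2, N(11)=3, N(10)=5, N(9)=8, N(8)=13, N(7)=21, N(6)=34, N(5)=55, N(4)=89, N(3)=144, N(2)=233, N(1)=377, N(0)=N(2)=233
N(0) = 233


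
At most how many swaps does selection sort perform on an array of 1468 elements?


Each of the 1467 passes places one element in its final position.
Pass 1: swap minimum into position 0
Pass 2: swap minimum of remaining into position 1
...
Pass 1467: last two elements, one swap
Maximum swaps = 1468 - 1 = 1467


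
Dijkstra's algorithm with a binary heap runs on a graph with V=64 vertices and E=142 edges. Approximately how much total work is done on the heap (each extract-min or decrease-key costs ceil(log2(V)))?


Dijkstra with a binary heap: each vertex is extracted once, each edge may relax once.
Each heap operation costs O(log V).
V + E = 64 + 142 = 206
ceil(log2(64)) = 6 (since 2^5 = 32 < 64 <= 64 = 2^6)
Total heap work = (V+E) * ceil(log2(V)) = 206 * 6 = 1236


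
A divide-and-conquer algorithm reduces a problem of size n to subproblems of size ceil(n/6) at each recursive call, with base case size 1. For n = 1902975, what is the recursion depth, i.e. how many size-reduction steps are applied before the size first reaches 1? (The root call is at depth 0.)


Each step divides the size by 6 (rounding up); after k steps the size is ceil(n/6^k), which equals 1 exactly when 6^k >= n.
So the depth is the smallest k with 6^k >= 1902975, i.e. ceil(log_6(1902975)).
6^8 = 1679616 < 1902975 <= 10077696 = 6^9
Recursion depth = 9


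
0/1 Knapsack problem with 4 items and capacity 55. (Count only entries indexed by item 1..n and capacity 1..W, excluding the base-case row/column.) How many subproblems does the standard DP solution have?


The DP table is indexed by (item, capacity).
Rows: 4 items
Columns: 55 capacity values (1 to W)
Total subproblems = 4 * 55 = 220


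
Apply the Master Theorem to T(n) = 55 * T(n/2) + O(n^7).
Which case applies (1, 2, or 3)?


The Master Theorem: T(n) = a*T(n/b) + O(n^c)
  a = 55, b = 2, c = 7
log_b(a) = log_2(55) ~ 5.781
Compare b^c with a: 2^7 = 128 > 55, so c > log_b(a).
Since c > log_b(a), Case 3 applies.
T(n) = O(n^7)
Master Theorem case = 3


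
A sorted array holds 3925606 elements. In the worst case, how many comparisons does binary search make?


Halving sequence: 3925606 -> 1962803 -> 981401 -> 490700 -> 245350 -> 122675 -> 61337 -> 30668 -> 15334 -> 7667 -> 3833 -> 1916 -> 958 -> 479 -> 239 -> 119 -> 59 -> 29 -> 14 -> 7 -> 3 -> 1
Number of halvings = 21
Max comparisons = 21 + 1 = 22


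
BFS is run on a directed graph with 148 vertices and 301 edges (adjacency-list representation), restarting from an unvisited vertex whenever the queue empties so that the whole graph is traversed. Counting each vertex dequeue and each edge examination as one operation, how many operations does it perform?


A full BFS traversal dequeues each vertex exactly once and examines each directed edge exactly once.
V = 148 (vertex processing cost)
E = 301 (edge examination cost)
Total operations proportional to V + E = 148 + 301 = 449


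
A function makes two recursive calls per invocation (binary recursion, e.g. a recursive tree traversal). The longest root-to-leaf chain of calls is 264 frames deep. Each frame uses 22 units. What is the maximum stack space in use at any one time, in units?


Binary recursion: the two calls run one after the other, so only one root-to-leaf chain of frames is on the stack at a time.
Maximum depth (longest chain) = 264 frames
Each frame = 22 units
Max stack space = 264 * 22 = 5808


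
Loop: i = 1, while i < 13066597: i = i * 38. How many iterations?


i multiplies by 38 each step:
i = 1 -> 38 -> 1444 -> 54872 -> 2085136 -> 79235168 (stop)
Iterations = ceil(log_38(13066597)) = 5


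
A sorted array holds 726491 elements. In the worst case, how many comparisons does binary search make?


Halving sequence: 726491 -> 363245 -> 181622 -> 90811 -> 45405 -> 22702 -> 11351 -> 5675 -> 2837 -> 1418 -> 709 -> 354 -> 177 -> 88 -> 44 -> 22 -> 11 -> 5 -> 2 -> 1
Number of halvings = 19
Max comparisons = 19 + 1 = 20


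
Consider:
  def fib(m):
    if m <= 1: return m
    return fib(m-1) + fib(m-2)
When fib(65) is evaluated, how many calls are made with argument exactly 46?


Let N(m) = number of times fib(m) is called while evaluating fib(65).
N(65) = 1 (the initial call).
N(64) = 1 (only fib(65) calls it).
For 1 <= m <= 63: fib(m) is called by fib(m+1) and fib(m+2), so
  N(m) = N(m+1) + N(m+2).
fib(0) is called only by fib(2), so N(0) = N(2).
Walk down from m=65:
  N(65)=1, N(64)=1, N(63)=2, N(62)=3, N(61)=5, N(60)=8, N(59)=13, N(58)=21, N(57)=34, N(56)=55, N(55)=89, N(54)=144, N(53)=233, N(52)=377, N(51)=610, N(50)=987, N(49)=1597, N(48)=2584, N(47)=4181, N(46)=6765
N(46) = 6765


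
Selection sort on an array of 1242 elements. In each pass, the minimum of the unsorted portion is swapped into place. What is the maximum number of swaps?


Selection sort performs one swap per pass:
  Pass 1: find min in positions 0 to 1241, swap with position 0
  Pass 2: find min in positions 1 to 1241, swap with position 1
  Pass 3: find min in positions 2 to 1241, swap with position 2
  Pass 4: find min in positions 3 to 1241, swap with position 3
  Pass 5: find min in positions 4 to 1241, swap with position 4
  ... (1236 more passes)
Total passes (and swaps) = n - 1 = 1242 - 1 = 1241


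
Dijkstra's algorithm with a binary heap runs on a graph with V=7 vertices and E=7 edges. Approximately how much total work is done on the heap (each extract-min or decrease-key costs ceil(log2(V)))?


Dijkstra with a binary heap: each vertex is extracted once, each edge may relax once.
Each heap operation costs O(log V).
V + E = 7 + 7 = 14
ceil(log2(7)) = 3 (since 2^2 = 4 < 7 <= 8 = 2^3)
Total heap work = (V+E) * ceil(log2(V)) = 14 * 3 = 42


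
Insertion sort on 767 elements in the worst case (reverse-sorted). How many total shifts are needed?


In the worst case (reverse-sorted), each element shifts past all previous:
  Element 1: 1 shifts
  Element 2: 2 shifts
  Element 3: 3 shifts
  Element 4: 4 shifts
  Element 5: 5 shifts
  ...
  Element 766: 766 shifts
Total = 1 + 2 + ... + 766
= 767*(767-1)/2 = 293761


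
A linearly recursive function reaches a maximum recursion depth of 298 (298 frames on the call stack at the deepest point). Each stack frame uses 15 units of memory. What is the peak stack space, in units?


Maximum recursion depth = 298 frames
Memory per frame = 15 units
Total stack space = depth * frame_size
= 298 * 15 = 4470


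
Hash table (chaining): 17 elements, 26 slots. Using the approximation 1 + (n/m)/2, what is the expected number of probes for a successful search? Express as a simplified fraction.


Computing expected probes:
alpha = 17/26
= 1 + alpha/2
= 1 + 17/(2*26)
= (2*26 + 17) / (2*26)
= 69/52


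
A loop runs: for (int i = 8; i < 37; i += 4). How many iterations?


Loop starts at i = 8, increments by 4, stops when i >= 37.
Number of iterations = ceil((37 - 8) / 4)
= ceil(29 / 4)
= 8


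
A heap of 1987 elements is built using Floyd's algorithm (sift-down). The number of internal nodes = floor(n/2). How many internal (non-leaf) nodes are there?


Leaf nodes occupy roughly half the array.
Sift-down is called for each internal node, starting from the last one.
Internal nodes = floor(n/2) = floor(1987/2) = 993


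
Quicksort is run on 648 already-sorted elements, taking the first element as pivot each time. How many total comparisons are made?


Sum of comparisons per partition:
647 + 646 + ... + 1 + 0
= 648 * (648 - 1) / 2
= 648 * 647 / 2
= 209628


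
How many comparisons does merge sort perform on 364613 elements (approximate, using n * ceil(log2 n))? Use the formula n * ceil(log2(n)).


Recursion depth: ceil(log2(364613)) = 19
Each recursion level merges n = 364613 elements
Total = 364613 * 19 = 6927647


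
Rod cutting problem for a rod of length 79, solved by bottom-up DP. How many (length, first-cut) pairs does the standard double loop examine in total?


For each subproblem length i = 1..79, the inner loop considers i possible first cuts.
Total = 1 + 2 + ... + 79
= 79*(79+1)/2
= 79*80/2 = 3160


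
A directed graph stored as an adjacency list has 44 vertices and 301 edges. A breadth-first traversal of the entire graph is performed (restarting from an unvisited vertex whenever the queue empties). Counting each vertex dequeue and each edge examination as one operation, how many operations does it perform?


A full BFS traversal dequeues each vertex once and examines each edge once.
Vertex visits: 44
Edge visits: 301
V + E = 44 + 301 = 345


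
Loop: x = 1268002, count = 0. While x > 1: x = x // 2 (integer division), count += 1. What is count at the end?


The variable x halves each step:
x = 1268002 -> 634001 -> 317000 -> 158500 -> 79250 -> 39625 -> 19812 -> 9906 -> 4953 -> 2476 -> 1238 -> 619 -> 309 -> 154 -> 77 -> 38 -> 19 -> 9 -> 4 -> 2 -> 1
Number of halvings = floor(log2(1268002)) = 20


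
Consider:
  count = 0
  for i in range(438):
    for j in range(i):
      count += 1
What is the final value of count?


For each i, the inner loop runs i times:
  i=0: inner runs 0 times
  i=1: inner runs 1 time
  i=2: inner runs 2 times
  i=3: inner runs 3 times
  i=4: inner runs 4 times
  i=5: inner runs 5 times
  i=6: inner runs 6 times
  i=7: inner runs 7 times
  ...
Total = 0 + 1 + 2 + ... + 437 = 438*(438-1)/2 = 95703
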